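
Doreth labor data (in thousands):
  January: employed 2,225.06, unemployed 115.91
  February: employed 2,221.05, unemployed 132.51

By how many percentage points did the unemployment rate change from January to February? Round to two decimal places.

January: labor force = 2,225.06 + 115.91 = 2,340.97; u = 115.91/2,340.97 = 4.95%.
February: labor force = 2,221.05 + 132.51 = 2,353.56; u = 132.51/2,353.56 = 5.63%.
Change = 5.63% − 4.95% = +0.68 pp.

The unemployment rate changed by +0.68 percentage points.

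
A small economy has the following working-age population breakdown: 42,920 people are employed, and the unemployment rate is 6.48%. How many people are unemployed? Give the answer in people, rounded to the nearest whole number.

About 2,974 are unemployed.

Let U be the number unemployed. The labor force is E + U, and U/(E+U) = 0.0648.
So U = 0.0648 × 42,920 / (1 − 0.0648) = 2781.22 / 0.9352 ≈ 2,974.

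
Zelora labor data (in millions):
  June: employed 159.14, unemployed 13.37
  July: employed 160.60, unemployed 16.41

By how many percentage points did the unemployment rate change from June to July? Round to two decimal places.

June: labor force = 159.14 + 13.37 = 172.51; u = 13.37/172.51 = 7.75%.
July: labor force = 160.60 + 16.41 = 177.01; u = 16.41/177.01 = 9.27%.
Change = 9.27% − 7.75% = +1.52 pp.

The unemployment rate changed by +1.52 percentage points.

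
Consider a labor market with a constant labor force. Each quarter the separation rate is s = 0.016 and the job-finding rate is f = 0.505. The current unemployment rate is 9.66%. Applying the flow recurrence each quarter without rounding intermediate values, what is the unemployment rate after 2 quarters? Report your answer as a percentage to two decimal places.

With a fixed labor force, u_{t+1} = u_t + s·(1−u_t) − f·u_t = u_t·(1−s−f) + s.
Here 1−s−f = 0.479 and s = 0.016.
u_1 = 0.096600 × 0.479 + 0.016 = 0.062271.
u_2 = 0.062271 × 0.479 + 0.016 = 0.045828.

Unemployment rate after two quarters ≈ 4.58%.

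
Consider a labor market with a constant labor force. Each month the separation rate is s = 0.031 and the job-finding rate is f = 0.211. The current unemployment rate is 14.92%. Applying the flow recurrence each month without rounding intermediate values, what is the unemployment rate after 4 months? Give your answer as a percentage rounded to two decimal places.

With a fixed labor force, u_{t+1} = u_t + s·(1−u_t) − f·u_t = u_t·(1−s−f) + s.
Here 1−s−f = 0.758 and s = 0.031.
u_1 = 0.149200 × 0.758 + 0.031 = 0.144094.
u_2 = 0.144094 × 0.758 + 0.031 = 0.140223.
u_3 = 0.140223 × 0.758 + 0.031 = 0.137289.
u_4 = 0.137289 × 0.758 + 0.031 = 0.135065.

Unemployment rate after four months ≈ 13.51%.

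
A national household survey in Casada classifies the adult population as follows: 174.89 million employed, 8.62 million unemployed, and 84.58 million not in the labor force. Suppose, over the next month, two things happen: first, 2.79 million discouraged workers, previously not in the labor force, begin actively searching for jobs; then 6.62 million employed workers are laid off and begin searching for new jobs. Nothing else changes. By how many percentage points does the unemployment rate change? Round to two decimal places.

The unemployment rate changes by +4.98 percentage points.

Initially, labor force = 174.89 + 8.62 = 183.51 million, so u = 8.62/183.51 = 4.70%.
After the first change, unemployed and labor force both rise by 2.79 → E = 174.89, U = 11.41, labor force = 186.30 million.
After the second change, employed falls and unemployed rises by 6.62; labor force unchanged → E = 168.27, U = 18.03, labor force = 186.30 million.
New unemployment rate = 18.03 / 186.30 = 9.68%.
Change = 9.68% − 4.70% = +4.98 percentage points.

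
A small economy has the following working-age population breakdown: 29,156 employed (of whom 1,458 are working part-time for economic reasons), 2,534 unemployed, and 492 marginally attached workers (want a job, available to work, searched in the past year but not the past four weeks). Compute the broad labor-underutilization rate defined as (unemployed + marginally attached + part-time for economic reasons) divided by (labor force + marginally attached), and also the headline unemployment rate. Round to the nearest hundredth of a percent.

Labor force = 29,156 + 2,534 = 31,690.
Numerator = 2,534 + 492 + 1,458 = 4,484.
Denominator = 31,690 + 492 = 32,182.
Broad rate = 4,484 / 32,182 = 13.93%.
Headline unemployment rate = 2,534 / 31,690 = 8.00%.

Broad underutilization rate ≈ 13.93%; headline unemployment rate ≈ 8.00%.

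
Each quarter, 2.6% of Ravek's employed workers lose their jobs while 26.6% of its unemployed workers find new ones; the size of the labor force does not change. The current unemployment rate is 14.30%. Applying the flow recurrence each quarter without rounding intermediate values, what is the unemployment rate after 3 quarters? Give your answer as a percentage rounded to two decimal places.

With a fixed labor force, u_{t+1} = u_t + s·(1−u_t) − f·u_t = u_t·(1−s−f) + s.
Here 1−s−f = 0.708 and s = 0.026.
u_1 = 0.143000 × 0.708 + 0.026 = 0.127244.
u_2 = 0.127244 × 0.708 + 0.026 = 0.116089.
u_3 = 0.116089 × 0.708 + 0.026 = 0.108191.

Unemployment rate after three quarters ≈ 10.82%.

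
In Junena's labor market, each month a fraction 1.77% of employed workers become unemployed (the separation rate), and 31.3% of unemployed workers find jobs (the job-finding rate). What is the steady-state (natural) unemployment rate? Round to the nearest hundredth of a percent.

Steady-state unemployment rate ≈ 5.35%.

At steady state the flows balance: s·E = f·U, so U/(E+U) = s/(s+f).
u* = 1.77 / (1.77 + 31.3) = 1.77 / 33.07 = 5.35%.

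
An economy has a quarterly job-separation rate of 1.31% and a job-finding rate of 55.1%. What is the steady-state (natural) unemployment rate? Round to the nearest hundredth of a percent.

Steady-state unemployment rate ≈ 2.32%.

At steady state the flows balance: s·E = f·U, so U/(E+U) = s/(s+f).
u* = 1.31 / (1.31 + 55.1) = 1.31 / 56.41 = 2.32%.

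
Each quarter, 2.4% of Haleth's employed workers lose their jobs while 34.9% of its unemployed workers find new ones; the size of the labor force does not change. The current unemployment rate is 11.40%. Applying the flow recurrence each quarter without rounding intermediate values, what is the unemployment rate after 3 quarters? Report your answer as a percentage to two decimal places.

With a fixed labor force, u_{t+1} = u_t + s·(1−u_t) − f·u_t = u_t·(1−s−f) + s.
Here 1−s−f = 0.627 and s = 0.024.
u_1 = 0.114000 × 0.627 + 0.024 = 0.095478.
u_2 = 0.095478 × 0.627 + 0.024 = 0.083865.
u_3 = 0.083865 × 0.627 + 0.024 = 0.076583.

Unemployment rate after three quarters ≈ 7.66%.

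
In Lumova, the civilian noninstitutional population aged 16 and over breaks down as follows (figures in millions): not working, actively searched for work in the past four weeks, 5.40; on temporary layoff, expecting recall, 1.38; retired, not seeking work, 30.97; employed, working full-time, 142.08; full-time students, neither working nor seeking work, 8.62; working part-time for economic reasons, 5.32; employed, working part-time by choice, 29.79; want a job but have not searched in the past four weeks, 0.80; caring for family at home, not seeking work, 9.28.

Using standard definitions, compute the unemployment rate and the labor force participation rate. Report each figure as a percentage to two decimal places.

Employed = 142.08 + 5.32 + 29.79 = 177.19 million (anyone who worked, including part-time for economic reasons, counts as employed).
Unemployed = 5.40 + 1.38 = 6.78 million (jobless and actively searching, or on temporary layoff).
Labor force = 177.19 + 6.78 = 183.97 million.
Not in labor force = 30.97 + 8.62 + 0.80 + 9.28 = 49.67 million (those not working and not actively searching are outside the labor force — including those who want a job but have given up searching).
Civilian working-age population = 183.97 + 49.67 = 233.64 million.
Unemployment rate = 6.78 / 183.97 = 3.69%.
Labor force participation rate = 183.97 / 233.64 = 78.74%.

Unemployment rate ≈ 3.69%; labor force participation rate ≈ 78.74%.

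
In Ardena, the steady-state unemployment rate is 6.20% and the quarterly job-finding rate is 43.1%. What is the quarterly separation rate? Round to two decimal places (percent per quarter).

Separation rate ≈ 2.85% per quarter.

From u* = s/(s+f): s = u·f/(1−u).
s = 0.0620 × 43.1 / (1 − 0.0620) = 2.6722 / 0.9380 ≈ 2.85% per quarter.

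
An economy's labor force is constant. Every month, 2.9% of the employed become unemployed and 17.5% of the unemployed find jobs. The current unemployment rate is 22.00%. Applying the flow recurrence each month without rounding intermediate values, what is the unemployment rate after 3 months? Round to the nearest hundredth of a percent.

Unemployment rate after three months ≈ 18.14%.

With a fixed labor force, u_{t+1} = u_t + s·(1−u_t) − f·u_t = u_t·(1−s−f) + s.
Here 1−s−f = 0.796 and s = 0.029.
u_1 = 0.220000 × 0.796 + 0.029 = 0.204120.
u_2 = 0.204120 × 0.796 + 0.029 = 0.191480.
u_3 = 0.191480 × 0.796 + 0.029 = 0.181418.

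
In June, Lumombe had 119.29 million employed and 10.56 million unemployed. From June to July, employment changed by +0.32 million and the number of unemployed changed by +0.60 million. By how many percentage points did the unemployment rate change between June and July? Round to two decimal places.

The unemployment rate changed by +0.40 percentage points.

June: labor force = 119.29 + 10.56 = 129.85; u = 10.56/129.85 = 8.13%.
July: labor force = 119.61 + 11.16 = 130.77; u = 11.16/130.77 = 8.53%.
Change = 8.53% − 8.13% = +0.40 pp.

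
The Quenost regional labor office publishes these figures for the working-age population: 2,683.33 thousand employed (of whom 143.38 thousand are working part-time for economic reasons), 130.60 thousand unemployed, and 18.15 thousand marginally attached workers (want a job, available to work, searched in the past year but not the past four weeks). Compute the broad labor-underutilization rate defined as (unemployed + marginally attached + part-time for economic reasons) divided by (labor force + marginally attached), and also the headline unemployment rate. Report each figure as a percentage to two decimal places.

Labor force = 2,683.33 + 130.60 = 2,813.93 thousand.
Numerator = 130.60 + 18.15 + 143.38 = 292.13 thousand.
Denominator = 2,813.93 + 18.15 = 2,832.08 thousand.
Broad rate = 292.13 / 2,832.08 = 10.32%.
Headline unemployment rate = 130.60 / 2,813.93 = 4.64%.

Broad underutilization rate ≈ 10.32%; headline unemployment rate ≈ 4.64%.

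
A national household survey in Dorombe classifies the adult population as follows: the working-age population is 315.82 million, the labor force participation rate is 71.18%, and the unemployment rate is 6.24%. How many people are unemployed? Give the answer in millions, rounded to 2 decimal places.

Labor force = 0.7118 × 315.82 = 224.80 million.
Unemployed = 0.0624 × 224.80 ≈ 14.03 million.

About 14.03 million are unemployed.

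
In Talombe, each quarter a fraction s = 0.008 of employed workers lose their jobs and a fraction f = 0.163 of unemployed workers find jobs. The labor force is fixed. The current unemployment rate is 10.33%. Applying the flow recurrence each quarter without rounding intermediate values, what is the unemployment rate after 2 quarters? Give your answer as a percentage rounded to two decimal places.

Unemployment rate after two quarters ≈ 8.56%.

With a fixed labor force, u_{t+1} = u_t + s·(1−u_t) − f·u_t = u_t·(1−s−f) + s.
Here 1−s−f = 0.829 and s = 0.008.
u_1 = 0.103300 × 0.829 + 0.008 = 0.093636.
u_2 = 0.093636 × 0.829 + 0.008 = 0.085624.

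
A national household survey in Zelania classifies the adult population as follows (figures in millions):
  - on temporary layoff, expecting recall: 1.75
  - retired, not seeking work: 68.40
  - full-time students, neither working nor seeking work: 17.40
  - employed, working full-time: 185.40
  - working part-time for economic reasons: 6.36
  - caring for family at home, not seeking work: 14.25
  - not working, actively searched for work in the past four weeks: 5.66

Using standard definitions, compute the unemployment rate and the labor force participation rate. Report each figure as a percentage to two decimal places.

Employed = 185.40 + 6.36 = 191.76 million (anyone who worked, including part-time for economic reasons, counts as employed).
Unemployed = 1.75 + 5.66 = 7.41 million (jobless and actively searching, or on temporary layoff).
Labor force = 191.76 + 7.41 = 199.17 million.
Not in labor force = 68.40 + 17.40 + 14.25 = 100.05 million (those not working and not actively searching are outside the labor force).
Civilian working-age population = 199.17 + 100.05 = 299.22 million.
Unemployment rate = 7.41 / 199.17 = 3.72%.
Labor force participation rate = 199.17 / 299.22 = 66.56%.

Unemployment rate ≈ 3.72%; labor force participation rate ≈ 66.56%.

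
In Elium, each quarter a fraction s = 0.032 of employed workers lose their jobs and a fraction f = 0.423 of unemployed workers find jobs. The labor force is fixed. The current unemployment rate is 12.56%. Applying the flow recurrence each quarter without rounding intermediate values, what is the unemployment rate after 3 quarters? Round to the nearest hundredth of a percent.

With a fixed labor force, u_{t+1} = u_t + s·(1−u_t) − f·u_t = u_t·(1−s−f) + s.
Here 1−s−f = 0.545 and s = 0.032.
u_1 = 0.125600 × 0.545 + 0.032 = 0.100452.
u_2 = 0.100452 × 0.545 + 0.032 = 0.086746.
u_3 = 0.086746 × 0.545 + 0.032 = 0.079277.

Unemployment rate after three quarters ≈ 7.93%.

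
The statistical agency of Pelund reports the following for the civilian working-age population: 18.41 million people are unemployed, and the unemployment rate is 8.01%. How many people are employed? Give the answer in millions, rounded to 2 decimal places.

About 211.43 million are employed.

Labor force = U / u = 18.41 / 0.0801 ≈ 229.84 million.
Employed = labor force − unemployed = 229.84 − 18.41 = 211.43 million.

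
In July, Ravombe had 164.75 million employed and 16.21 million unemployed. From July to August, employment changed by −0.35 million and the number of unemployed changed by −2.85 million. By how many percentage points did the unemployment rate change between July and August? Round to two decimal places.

July: labor force = 164.75 + 16.21 = 180.96; u = 16.21/180.96 = 8.96%.
August: labor force = 164.40 + 13.36 = 177.76; u = 13.36/177.76 = 7.52%.
Change = 7.52% − 8.96% = −1.44 pp.

The unemployment rate changed by −1.44 percentage points.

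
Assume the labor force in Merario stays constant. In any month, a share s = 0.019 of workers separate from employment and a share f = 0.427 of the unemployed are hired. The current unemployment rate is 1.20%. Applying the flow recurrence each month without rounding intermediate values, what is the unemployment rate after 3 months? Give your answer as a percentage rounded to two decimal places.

Unemployment rate after three months ≈ 3.74%.

With a fixed labor force, u_{t+1} = u_t + s·(1−u_t) − f·u_t = u_t·(1−s−f) + s.
Here 1−s−f = 0.554 and s = 0.019.
u_1 = 0.012000 × 0.554 + 0.019 = 0.025648.
u_2 = 0.025648 × 0.554 + 0.019 = 0.033209.
u_3 = 0.033209 × 0.554 + 0.019 = 0.037398.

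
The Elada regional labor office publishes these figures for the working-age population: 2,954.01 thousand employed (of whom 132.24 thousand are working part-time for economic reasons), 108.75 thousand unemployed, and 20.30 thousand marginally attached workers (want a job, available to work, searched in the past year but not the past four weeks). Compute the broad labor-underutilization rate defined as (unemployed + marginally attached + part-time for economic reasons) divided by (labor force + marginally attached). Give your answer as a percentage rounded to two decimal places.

Broad underutilization rate ≈ 8.48%.

Labor force = 2,954.01 + 108.75 = 3,062.76 thousand.
Numerator = 108.75 + 20.30 + 132.24 = 261.29 thousand.
Denominator = 3,062.76 + 20.30 = 3,083.06 thousand.
Broad rate = 261.29 / 3,083.06 = 8.48%.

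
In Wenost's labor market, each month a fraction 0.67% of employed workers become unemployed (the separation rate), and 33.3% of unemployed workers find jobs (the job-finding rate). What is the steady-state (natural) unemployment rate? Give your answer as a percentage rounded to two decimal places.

Steady-state unemployment rate ≈ 1.97%.

At steady state the flows balance: s·E = f·U, so U/(E+U) = s/(s+f).
u* = 0.67 / (0.67 + 33.3) = 0.67 / 33.97 = 1.97%.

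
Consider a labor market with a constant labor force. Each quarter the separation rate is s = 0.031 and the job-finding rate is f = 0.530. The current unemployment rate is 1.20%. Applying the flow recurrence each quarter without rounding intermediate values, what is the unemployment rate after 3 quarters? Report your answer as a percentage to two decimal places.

Unemployment rate after three quarters ≈ 5.16%.

With a fixed labor force, u_{t+1} = u_t + s·(1−u_t) − f·u_t = u_t·(1−s−f) + s.
Here 1−s−f = 0.439 and s = 0.031.
u_1 = 0.012000 × 0.439 + 0.031 = 0.036268.
u_2 = 0.036268 × 0.439 + 0.031 = 0.046922.
u_3 = 0.046922 × 0.439 + 0.031 = 0.051599.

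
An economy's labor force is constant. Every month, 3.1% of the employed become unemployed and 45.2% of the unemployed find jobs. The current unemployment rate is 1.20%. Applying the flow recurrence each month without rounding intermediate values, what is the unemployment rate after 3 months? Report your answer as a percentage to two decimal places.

With a fixed labor force, u_{t+1} = u_t + s·(1−u_t) − f·u_t = u_t·(1−s−f) + s.
Here 1−s−f = 0.517 and s = 0.031.
u_1 = 0.012000 × 0.517 + 0.031 = 0.037204.
u_2 = 0.037204 × 0.517 + 0.031 = 0.050234.
u_3 = 0.050234 × 0.517 + 0.031 = 0.056971.

Unemployment rate after three months ≈ 5.70%.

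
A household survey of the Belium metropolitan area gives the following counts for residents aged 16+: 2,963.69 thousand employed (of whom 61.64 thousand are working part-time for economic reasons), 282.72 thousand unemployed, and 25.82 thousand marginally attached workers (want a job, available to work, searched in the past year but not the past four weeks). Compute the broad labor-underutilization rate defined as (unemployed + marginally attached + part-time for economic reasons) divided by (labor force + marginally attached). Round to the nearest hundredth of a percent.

Labor force = 2,963.69 + 282.72 = 3,246.41 thousand.
Numerator = 282.72 + 25.82 + 61.64 = 370.18 thousand.
Denominator = 3,246.41 + 25.82 = 3,272.23 thousand.
Broad rate = 370.18 / 3,272.23 = 11.31%.

Broad underutilization rate ≈ 11.31%.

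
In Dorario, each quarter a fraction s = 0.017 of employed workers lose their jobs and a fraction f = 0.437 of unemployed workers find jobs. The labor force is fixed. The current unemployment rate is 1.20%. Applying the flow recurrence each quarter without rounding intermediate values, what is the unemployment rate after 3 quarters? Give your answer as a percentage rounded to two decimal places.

Unemployment rate after three quarters ≈ 3.33%.

With a fixed labor force, u_{t+1} = u_t + s·(1−u_t) − f·u_t = u_t·(1−s−f) + s.
Here 1−s−f = 0.546 and s = 0.017.
u_1 = 0.012000 × 0.546 + 0.017 = 0.023552.
u_2 = 0.023552 × 0.546 + 0.017 = 0.029859.
u_3 = 0.029859 × 0.546 + 0.017 = 0.033303.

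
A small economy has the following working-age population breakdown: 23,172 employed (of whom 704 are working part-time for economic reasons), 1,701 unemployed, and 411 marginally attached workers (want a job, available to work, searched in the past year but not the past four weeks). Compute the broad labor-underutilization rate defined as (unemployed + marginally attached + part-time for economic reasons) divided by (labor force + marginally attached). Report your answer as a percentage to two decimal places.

Labor force = 23,172 + 1,701 = 24,873.
Numerator = 1,701 + 411 + 704 = 2,816.
Denominator = 24,873 + 411 = 25,284.
Broad rate = 2,816 / 25,284 = 11.14%.

Broad underutilization rate ≈ 11.14%.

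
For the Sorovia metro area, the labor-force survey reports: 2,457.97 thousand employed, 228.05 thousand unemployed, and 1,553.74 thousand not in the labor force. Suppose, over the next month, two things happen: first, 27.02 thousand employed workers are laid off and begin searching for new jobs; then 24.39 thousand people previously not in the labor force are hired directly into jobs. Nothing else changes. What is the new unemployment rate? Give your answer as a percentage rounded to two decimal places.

Initially, labor force = 2,457.97 + 228.05 = 2,686.02 thousand, so u = 228.05/2,686.02 = 8.49%.
After the first change, employed falls and unemployed rises by 27.02; labor force unchanged → E = 2,430.95, U = 255.07, labor force = 2,686.02 thousand.
After the second change, employed and labor force both rise by 24.39; unemployed unchanged → E = 2,455.34, U = 255.07, labor force = 2,710.41 thousand.
New unemployment rate = 255.07 / 2,710.41 = 9.41%.

New unemployment rate ≈ 9.41%.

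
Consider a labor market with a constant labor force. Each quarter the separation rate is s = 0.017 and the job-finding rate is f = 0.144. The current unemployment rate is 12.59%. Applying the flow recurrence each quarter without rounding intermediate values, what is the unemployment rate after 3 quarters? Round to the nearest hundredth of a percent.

Unemployment rate after three quarters ≈ 11.76%.

With a fixed labor force, u_{t+1} = u_t + s·(1−u_t) − f·u_t = u_t·(1−s−f) + s.
Here 1−s−f = 0.839 and s = 0.017.
u_1 = 0.125900 × 0.839 + 0.017 = 0.122630.
u_2 = 0.122630 × 0.839 + 0.017 = 0.119887.
u_3 = 0.119887 × 0.839 + 0.017 = 0.117585.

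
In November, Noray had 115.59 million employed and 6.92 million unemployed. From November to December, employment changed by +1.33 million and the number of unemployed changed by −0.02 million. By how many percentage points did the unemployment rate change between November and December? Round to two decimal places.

November: labor force = 115.59 + 6.92 = 122.51; u = 6.92/122.51 = 5.65%.
December: labor force = 116.92 + 6.90 = 123.82; u = 6.90/123.82 = 5.57%.
Change = 5.57% − 5.65% = −0.08 pp.

The unemployment rate changed by −0.08 percentage points.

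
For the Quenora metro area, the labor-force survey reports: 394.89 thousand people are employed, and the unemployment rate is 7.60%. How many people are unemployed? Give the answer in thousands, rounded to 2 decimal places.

Let U be the number unemployed. The labor force is E + U, and U/(E+U) = 0.0760.
So U = 0.0760 × 394.89 / (1 − 0.0760) = 30.0116 / 0.9240 ≈ 32.48 thousand.

About 32.48 thousand are unemployed.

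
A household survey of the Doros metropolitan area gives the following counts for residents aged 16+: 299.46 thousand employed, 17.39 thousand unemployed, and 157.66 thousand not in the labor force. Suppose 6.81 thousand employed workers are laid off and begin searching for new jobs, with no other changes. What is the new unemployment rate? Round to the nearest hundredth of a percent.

Initially, labor force = 299.46 + 17.39 = 316.85 thousand, so u = 17.39/316.85 = 5.49%.
After the change, employed falls and unemployed rises by 6.81; labor force unchanged → E = 292.65, U = 24.20, labor force = 316.85 thousand.
New unemployment rate = 24.20 / 316.85 = 7.64%.

New unemployment rate ≈ 7.64%.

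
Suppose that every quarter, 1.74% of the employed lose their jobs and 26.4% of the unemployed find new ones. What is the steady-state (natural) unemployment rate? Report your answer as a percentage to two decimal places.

Steady-state unemployment rate ≈ 6.18%.

At steady state the flows balance: s·E = f·U, so U/(E+U) = s/(s+f).
u* = 1.74 / (1.74 + 26.4) = 1.74 / 28.14 = 6.18%.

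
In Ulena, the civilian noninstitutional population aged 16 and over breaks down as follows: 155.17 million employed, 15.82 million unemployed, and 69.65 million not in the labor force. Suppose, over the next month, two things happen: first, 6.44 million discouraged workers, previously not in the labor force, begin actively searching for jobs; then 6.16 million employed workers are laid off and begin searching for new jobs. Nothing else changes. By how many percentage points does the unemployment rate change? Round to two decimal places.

The unemployment rate changes by +6.77 percentage points.

Initially, labor force = 155.17 + 15.82 = 170.99 million, so u = 15.82/170.99 = 9.25%.
After the first change, unemployed and labor force both rise by 6.44 → E = 155.17, U = 22.26, labor force = 177.43 million.
After the second change, employed falls and unemployed rises by 6.16; labor force unchanged → E = 149.01, U = 28.42, labor force = 177.43 million.
New unemployment rate = 28.42 / 177.43 = 16.02%.
Change = 16.02% − 9.25% = +6.77 percentage points.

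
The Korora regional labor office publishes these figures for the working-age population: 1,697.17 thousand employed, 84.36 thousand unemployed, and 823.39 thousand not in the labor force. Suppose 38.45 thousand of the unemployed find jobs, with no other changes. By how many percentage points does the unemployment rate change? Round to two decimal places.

Initially, labor force = 1,697.17 + 84.36 = 1,781.53 thousand, so u = 84.36/1,781.53 = 4.74%.
After the change, unemployed falls and employed rises by 38.45; labor force unchanged → E = 1,735.62, U = 45.91, labor force = 1,781.53 thousand.
New unemployment rate = 45.91 / 1,781.53 = 2.58%.
Change = 2.58% − 4.74% = −2.16 percentage points.

The unemployment rate changes by −2.16 percentage points.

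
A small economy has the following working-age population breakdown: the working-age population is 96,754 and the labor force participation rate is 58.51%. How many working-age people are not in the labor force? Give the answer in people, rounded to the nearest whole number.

About 40,143 are not in the labor force.

Share not in the labor force = 1 − 0.5851 = 0.4149.
Not in labor force = 0.4149 × 96,754 ≈ 40,143.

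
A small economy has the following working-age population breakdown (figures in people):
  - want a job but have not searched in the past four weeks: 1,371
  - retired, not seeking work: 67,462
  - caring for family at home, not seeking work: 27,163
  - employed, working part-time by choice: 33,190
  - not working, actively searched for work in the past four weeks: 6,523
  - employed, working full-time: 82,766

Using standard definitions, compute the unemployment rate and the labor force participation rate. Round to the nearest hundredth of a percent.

Employed = 33,190 + 82,766 = 115,956.
Unemployed = 6,523.
Labor force = 115,956 + 6,523 = 122,479.
Not in labor force = 1,371 + 67,462 + 27,163 = 95,996 (those not working and not actively searching are outside the labor force — including those who want a job but have given up searching).
Civilian working-age population = 122,479 + 95,996 = 218,475.
Unemployment rate = 6,523 / 122,479 = 5.33%.
Labor force participation rate = 122,479 / 218,475 = 56.06%.

Unemployment rate ≈ 5.33%; labor force participation rate ≈ 56.06%.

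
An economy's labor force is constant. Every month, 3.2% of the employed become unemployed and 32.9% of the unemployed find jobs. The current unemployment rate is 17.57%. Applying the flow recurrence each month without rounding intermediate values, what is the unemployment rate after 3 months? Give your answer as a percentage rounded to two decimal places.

Unemployment rate after three months ≈ 11.14%.

With a fixed labor force, u_{t+1} = u_t + s·(1−u_t) − f·u_t = u_t·(1−s−f) + s.
Here 1−s−f = 0.639 and s = 0.032.
u_1 = 0.175700 × 0.639 + 0.032 = 0.144272.
u_2 = 0.144272 × 0.639 + 0.032 = 0.124190.
u_3 = 0.124190 × 0.639 + 0.032 = 0.111357.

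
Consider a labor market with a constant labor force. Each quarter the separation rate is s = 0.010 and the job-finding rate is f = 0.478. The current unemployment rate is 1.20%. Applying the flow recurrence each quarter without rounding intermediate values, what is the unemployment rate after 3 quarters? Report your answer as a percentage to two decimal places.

Unemployment rate after three quarters ≈ 1.94%.

With a fixed labor force, u_{t+1} = u_t + s·(1−u_t) − f·u_t = u_t·(1−s−f) + s.
Here 1−s−f = 0.512 and s = 0.010.
u_1 = 0.012000 × 0.512 + 0.010 = 0.016144.
u_2 = 0.016144 × 0.512 + 0.010 = 0.018266.
u_3 = 0.018266 × 0.512 + 0.010 = 0.019352.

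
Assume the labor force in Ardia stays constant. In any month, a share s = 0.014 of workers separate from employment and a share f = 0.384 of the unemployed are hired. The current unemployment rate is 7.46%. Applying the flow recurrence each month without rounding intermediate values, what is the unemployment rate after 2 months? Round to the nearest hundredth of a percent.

Unemployment rate after two months ≈ 4.95%.

With a fixed labor force, u_{t+1} = u_t + s·(1−u_t) − f·u_t = u_t·(1−s−f) + s.
Here 1−s−f = 0.602 and s = 0.014.
u_1 = 0.074600 × 0.602 + 0.014 = 0.058909.
u_2 = 0.058909 × 0.602 + 0.014 = 0.049463.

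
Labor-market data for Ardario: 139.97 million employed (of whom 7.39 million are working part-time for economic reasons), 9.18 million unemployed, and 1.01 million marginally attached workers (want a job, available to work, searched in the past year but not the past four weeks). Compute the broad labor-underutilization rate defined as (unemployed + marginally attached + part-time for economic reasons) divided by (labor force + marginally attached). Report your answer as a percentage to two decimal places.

Broad underutilization rate ≈ 11.71%.

Labor force = 139.97 + 9.18 = 149.15 million.
Numerator = 9.18 + 1.01 + 7.39 = 17.58 million.
Denominator = 149.15 + 1.01 = 150.16 million.
Broad rate = 17.58 / 150.16 = 11.71%.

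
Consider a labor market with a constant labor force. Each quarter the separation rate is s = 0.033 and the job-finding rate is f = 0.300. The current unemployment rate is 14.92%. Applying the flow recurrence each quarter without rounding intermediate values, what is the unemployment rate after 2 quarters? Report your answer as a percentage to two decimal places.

Unemployment rate after two quarters ≈ 12.14%.

With a fixed labor force, u_{t+1} = u_t + s·(1−u_t) − f·u_t = u_t·(1−s−f) + s.
Here 1−s−f = 0.667 and s = 0.033.
u_1 = 0.149200 × 0.667 + 0.033 = 0.132516.
u_2 = 0.132516 × 0.667 + 0.033 = 0.121388.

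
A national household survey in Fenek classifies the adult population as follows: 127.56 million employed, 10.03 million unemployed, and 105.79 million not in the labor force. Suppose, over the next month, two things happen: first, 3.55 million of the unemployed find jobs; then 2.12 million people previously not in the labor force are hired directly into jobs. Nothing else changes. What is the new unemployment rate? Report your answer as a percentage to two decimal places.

New unemployment rate ≈ 4.64%.

Initially, labor force = 127.56 + 10.03 = 137.59 million, so u = 10.03/137.59 = 7.29%.
After the first change, unemployed falls and employed rises by 3.55; labor force unchanged → E = 131.11, U = 6.48, labor force = 137.59 million.
After the second change, employed and labor force both rise by 2.12; unemployed unchanged → E = 133.23, U = 6.48, labor force = 139.71 million.
New unemployment rate = 6.48 / 139.71 = 4.64%.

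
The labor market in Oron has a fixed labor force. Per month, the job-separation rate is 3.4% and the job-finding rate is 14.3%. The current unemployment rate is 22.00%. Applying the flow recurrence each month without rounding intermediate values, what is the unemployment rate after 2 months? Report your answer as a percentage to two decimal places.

With a fixed labor force, u_{t+1} = u_t + s·(1−u_t) − f·u_t = u_t·(1−s−f) + s.
Here 1−s−f = 0.823 and s = 0.034.
u_1 = 0.220000 × 0.823 + 0.034 = 0.215060.
u_2 = 0.215060 × 0.823 + 0.034 = 0.210994.

Unemployment rate after two months ≈ 21.10%.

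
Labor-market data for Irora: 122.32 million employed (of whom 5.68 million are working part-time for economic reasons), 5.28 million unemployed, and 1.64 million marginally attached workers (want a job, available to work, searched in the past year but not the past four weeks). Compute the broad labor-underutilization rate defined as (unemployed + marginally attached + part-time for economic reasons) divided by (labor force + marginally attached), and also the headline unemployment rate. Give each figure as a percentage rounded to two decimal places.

Broad underutilization rate ≈ 9.75%; headline unemployment rate ≈ 4.14%.

Labor force = 122.32 + 5.28 = 127.60 million.
Numerator = 5.28 + 1.64 + 5.68 = 12.60 million.
Denominator = 127.60 + 1.64 = 129.24 million.
Broad rate = 12.60 / 129.24 = 9.75%.
Headline unemployment rate = 5.28 / 127.60 = 4.14%.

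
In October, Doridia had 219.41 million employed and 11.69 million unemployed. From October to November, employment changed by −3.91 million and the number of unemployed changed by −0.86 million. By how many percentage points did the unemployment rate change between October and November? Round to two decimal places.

October: labor force = 219.41 + 11.69 = 231.10; u = 11.69/231.10 = 5.06%.
November: labor force = 215.50 + 10.83 = 226.33; u = 10.83/226.33 = 4.79%.
Change = 4.79% − 5.06% = −0.27 pp.

The unemployment rate changed by −0.27 percentage points.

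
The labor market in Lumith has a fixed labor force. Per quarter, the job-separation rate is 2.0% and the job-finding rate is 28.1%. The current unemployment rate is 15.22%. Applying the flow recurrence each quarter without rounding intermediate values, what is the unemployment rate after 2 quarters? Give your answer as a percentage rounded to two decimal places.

Unemployment rate after two quarters ≈ 10.83%.

With a fixed labor force, u_{t+1} = u_t + s·(1−u_t) − f·u_t = u_t·(1−s−f) + s.
Here 1−s−f = 0.699 and s = 0.020.
u_1 = 0.152200 × 0.699 + 0.020 = 0.126388.
u_2 = 0.126388 × 0.699 + 0.020 = 0.108345.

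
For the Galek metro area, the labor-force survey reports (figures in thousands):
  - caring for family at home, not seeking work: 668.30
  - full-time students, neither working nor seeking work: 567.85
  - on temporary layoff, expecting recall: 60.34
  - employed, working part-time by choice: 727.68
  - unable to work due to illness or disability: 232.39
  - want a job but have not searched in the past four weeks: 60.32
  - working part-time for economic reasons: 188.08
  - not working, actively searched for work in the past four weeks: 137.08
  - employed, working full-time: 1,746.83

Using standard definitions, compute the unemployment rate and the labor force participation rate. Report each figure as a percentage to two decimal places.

Employed = 727.68 + 188.08 + 1,746.83 = 2,662.59 thousand (anyone who worked, including part-time for economic reasons, counts as employed).
Unemployed = 60.34 + 137.08 = 197.42 thousand (jobless and actively searching, or on temporary layoff).
Labor force = 2,662.59 + 197.42 = 2,860.01 thousand.
Not in labor force = 668.30 + 567.85 + 232.39 + 60.32 = 1,528.86 thousand (those not working and not actively searching are outside the labor force — including those who want a job but have given up searching).
Civilian working-age population = 2,860.01 + 1,528.86 = 4,388.87 thousand.
Unemployment rate = 197.42 / 2,860.01 = 6.90%.
Labor force participation rate = 2,860.01 / 4,388.87 = 65.17%.

Unemployment rate ≈ 6.90%; labor force participation rate ≈ 65.17%.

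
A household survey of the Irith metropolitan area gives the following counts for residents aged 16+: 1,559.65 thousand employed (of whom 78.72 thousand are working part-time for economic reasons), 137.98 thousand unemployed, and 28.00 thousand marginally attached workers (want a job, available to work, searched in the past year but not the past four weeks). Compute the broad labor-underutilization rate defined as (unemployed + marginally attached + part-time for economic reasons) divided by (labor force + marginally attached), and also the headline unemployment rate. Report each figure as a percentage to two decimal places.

Broad underutilization rate ≈ 14.18%; headline unemployment rate ≈ 8.13%.

Labor force = 1,559.65 + 137.98 = 1,697.63 thousand.
Numerator = 137.98 + 28.00 + 78.72 = 244.70 thousand.
Denominator = 1,697.63 + 28.00 = 1,725.63 thousand.
Broad rate = 244.70 / 1,725.63 = 14.18%.
Headline unemployment rate = 137.98 / 1,697.63 = 8.13%.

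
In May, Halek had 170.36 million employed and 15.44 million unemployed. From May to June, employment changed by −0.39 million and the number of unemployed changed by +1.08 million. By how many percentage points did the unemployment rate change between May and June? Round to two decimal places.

The unemployment rate changed by +0.55 percentage points.

May: labor force = 170.36 + 15.44 = 185.80; u = 15.44/185.80 = 8.31%.
June: labor force = 169.97 + 16.52 = 186.49; u = 16.52/186.49 = 8.86%.
Change = 8.86% − 8.31% = +0.55 pp.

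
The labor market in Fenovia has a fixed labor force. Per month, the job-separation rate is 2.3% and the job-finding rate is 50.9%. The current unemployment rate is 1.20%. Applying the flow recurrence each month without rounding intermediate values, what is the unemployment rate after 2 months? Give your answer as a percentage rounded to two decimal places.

Unemployment rate after two months ≈ 3.64%.

With a fixed labor force, u_{t+1} = u_t + s·(1−u_t) − f·u_t = u_t·(1−s−f) + s.
Here 1−s−f = 0.468 and s = 0.023.
u_1 = 0.012000 × 0.468 + 0.023 = 0.028616.
u_2 = 0.028616 × 0.468 + 0.023 = 0.036392.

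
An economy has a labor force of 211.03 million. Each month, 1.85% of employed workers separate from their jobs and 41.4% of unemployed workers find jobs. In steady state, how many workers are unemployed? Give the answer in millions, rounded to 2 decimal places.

About 9.03 million are unemployed in steady state.

Steady-state unemployment rate u* = s/(s+f) = 1.85/(1.85+41.4) = 0.042775.
Unemployed = u* × labor force = 0.042775 × 211.03 ≈ 9.03 million.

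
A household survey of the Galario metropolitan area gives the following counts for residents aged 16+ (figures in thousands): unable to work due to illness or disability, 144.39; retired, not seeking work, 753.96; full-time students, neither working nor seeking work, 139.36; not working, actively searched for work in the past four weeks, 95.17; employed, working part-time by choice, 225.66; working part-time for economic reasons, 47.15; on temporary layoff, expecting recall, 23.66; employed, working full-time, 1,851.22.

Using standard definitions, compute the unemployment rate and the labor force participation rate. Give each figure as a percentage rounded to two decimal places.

Unemployment rate ≈ 5.30%; labor force participation rate ≈ 68.37%.

Employed = 225.66 + 47.15 + 1,851.22 = 2,124.03 thousand (anyone who worked, including part-time for economic reasons, counts as employed).
Unemployed = 95.17 + 23.66 = 118.83 thousand (jobless and actively searching, or on temporary layoff).
Labor force = 2,124.03 + 118.83 = 2,242.86 thousand.
Not in labor force = 144.39 + 753.96 + 139.36 = 1,037.71 thousand (those not working and not actively searching are outside the labor force).
Civilian working-age population = 2,242.86 + 1,037.71 = 3,280.57 thousand.
Unemployment rate = 118.83 / 2,242.86 = 5.30%.
Labor force participation rate = 2,242.86 / 3,280.57 = 68.37%.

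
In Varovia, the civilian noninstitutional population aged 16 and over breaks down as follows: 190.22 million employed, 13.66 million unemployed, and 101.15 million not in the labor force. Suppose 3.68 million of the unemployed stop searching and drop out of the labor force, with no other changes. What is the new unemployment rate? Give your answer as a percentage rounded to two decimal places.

New unemployment rate ≈ 4.99%.

Initially, labor force = 190.22 + 13.66 = 203.88 million, so u = 13.66/203.88 = 6.70%.
After the change, unemployed and labor force both fall by 3.68 → E = 190.22, U = 9.98, labor force = 200.20 million.
New unemployment rate = 9.98 / 200.20 = 4.99%.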